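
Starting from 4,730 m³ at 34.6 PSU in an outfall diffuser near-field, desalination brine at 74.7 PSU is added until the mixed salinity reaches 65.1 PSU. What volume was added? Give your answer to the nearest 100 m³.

15000 m³

Salt balance: 4,730×34.6 + V×74.7 = (4,730+V)×65.1
163,658 + 74.7V = 307,923 + 65.1V
144,265 = 9.6V
V = 15,027.6 m³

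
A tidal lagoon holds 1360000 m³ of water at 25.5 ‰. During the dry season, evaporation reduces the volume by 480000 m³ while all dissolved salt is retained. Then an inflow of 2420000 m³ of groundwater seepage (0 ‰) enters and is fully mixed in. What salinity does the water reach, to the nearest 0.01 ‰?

After evaporation: salt = 1,360,000×25.5 = 34,680,000; volume = 1,360,000 − 480,000 = 880,000 m³
After mixing: salt = 34,680,000 + 2,420,000×0 = 34,680,000; volume = 880,000 + 2,420,000 = 3,300,000 m³
S = 34,680,000 / 3,300,000 = 10.5091 ‰

10.51 ‰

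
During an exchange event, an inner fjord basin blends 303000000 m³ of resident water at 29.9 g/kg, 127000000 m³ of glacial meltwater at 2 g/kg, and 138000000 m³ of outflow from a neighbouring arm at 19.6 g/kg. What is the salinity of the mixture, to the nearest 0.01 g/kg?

Salt balance:
salt = 303,000,000×29.9 + 127,000,000×2 + 138,000,000×19.6 = 9,059,700,000 + 254,000,000 + 2,704,800,000 = 12,018,500,000
volume = 303,000,000 + 127,000,000 + 138,000,000 = 568,000,000 m³
S = 12,018,500,000 / 568,000,000 = 21.1593 g/kg

21.16 g/kg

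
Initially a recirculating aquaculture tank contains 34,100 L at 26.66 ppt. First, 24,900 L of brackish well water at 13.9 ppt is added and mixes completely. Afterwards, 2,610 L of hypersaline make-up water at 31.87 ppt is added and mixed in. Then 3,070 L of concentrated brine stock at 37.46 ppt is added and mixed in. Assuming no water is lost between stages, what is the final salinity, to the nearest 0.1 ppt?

By conservation of dissolved salt,
Initial salt = 34,100×26.66 = 909,106
After stage 1: salt = 909,106 + 24,900×13.9 = 1,255,216; volume = 59,000 L; S = 21.275 ppt
After stage 2: salt = 1,255,216 + 2,610×31.87 = 1,338,396.7; volume = 61,610 L; S = 21.724 ppt
After stage 3: salt = 1,338,396.7 + 3,070×37.46 = 1,453,398.9; volume = 64,680 L
S = 1,453,398.9 / 64,680 = 22.4706 ppt

22.5 ppt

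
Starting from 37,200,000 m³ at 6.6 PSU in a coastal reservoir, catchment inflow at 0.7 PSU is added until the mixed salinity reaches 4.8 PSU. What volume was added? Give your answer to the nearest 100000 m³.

16300000 m³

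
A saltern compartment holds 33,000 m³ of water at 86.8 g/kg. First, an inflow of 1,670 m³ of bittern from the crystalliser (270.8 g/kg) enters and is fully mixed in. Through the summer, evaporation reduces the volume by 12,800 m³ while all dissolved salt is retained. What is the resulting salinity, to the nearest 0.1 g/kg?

151.7 g/kg

After mixing: salt = 33,000×86.8 + 1,670×270.8 = 3,316,636; volume = 34,670 m³
After evaporation: salt unchanged = 3,316,636; volume = 34,670 − 12,800 = 21,870 m³
S = 3,316,636 / 21,870 = 151.6523 g/kg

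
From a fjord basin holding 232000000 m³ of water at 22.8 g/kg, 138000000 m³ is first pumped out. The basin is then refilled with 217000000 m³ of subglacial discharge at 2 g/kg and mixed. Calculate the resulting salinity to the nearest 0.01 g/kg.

8.29 g/kg

Remaining after removal: 94,000,000 m³ at 22.8 g/kg (salt = 2,143,200,000)
After addition: salt = 2,143,200,000 + 217,000,000×2 = 2,577,200,000; volume = 311,000,000 m³
S = 2,577,200,000 / 311,000,000 = 8.2868 g/kg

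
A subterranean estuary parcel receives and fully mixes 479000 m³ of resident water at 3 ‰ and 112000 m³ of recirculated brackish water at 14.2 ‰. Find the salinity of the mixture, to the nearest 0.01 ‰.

By conservation of dissolved salt,
salt = 479,000×3 + 112,000×14.2 = 1,437,000 + 1,590,400 = 3,027,400
volume = 479,000 + 112,000 = 591,000 m³
S = 3,027,400 / 591,000 = 5.1225 ‰

5.12 ‰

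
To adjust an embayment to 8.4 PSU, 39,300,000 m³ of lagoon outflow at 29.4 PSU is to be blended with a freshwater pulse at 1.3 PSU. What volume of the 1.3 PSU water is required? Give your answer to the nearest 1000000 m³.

116000000 m³

Salt balance: 39,300,000×29.4 + V×1.3 = (39,300,000+V)×8.4
1,155,420,000 + 1.3V = 330,120,000 + 8.4V
825,300,000 = 7.1V
V = 116,239,436.62 m³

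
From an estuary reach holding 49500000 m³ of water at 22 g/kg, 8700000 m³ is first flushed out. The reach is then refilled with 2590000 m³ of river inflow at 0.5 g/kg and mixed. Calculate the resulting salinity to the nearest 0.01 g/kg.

Remaining after removal: 40,800,000 m³ at 22 g/kg (salt = 897,600,000)
After addition: salt = 897,600,000 + 2,590,000×0.5 = 898,895,000; volume = 43,390,000 m³
S = 898,895,000 / 43,390,000 = 20.7166 g/kg

20.72 g/kg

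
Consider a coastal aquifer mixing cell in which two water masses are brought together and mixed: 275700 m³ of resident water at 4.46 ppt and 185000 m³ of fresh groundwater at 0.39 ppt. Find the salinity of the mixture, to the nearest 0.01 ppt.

2.83 ppt

Conserving salt mass:
salt = 275,700×4.46 + 185,000×0.39 = 1,229,622 + 72,150 = 1,301,772
volume = 275,700 + 185,000 = 460,700 m³
S = 1,301,772 / 460,700 = 2.8256 ppt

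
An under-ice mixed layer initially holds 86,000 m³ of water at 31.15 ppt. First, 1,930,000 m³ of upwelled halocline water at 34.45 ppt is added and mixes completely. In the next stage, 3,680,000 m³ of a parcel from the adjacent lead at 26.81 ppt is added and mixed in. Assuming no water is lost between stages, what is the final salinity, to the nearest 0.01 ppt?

29.46 ppt

Salt balance:
Initial salt = 86,000×31.15 = 2,678,900
After stage 1: salt = 2,678,900 + 1,930,000×34.45 = 69,167,400; volume = 2,016,000 m³; S = 34.309 ppt
After stage 2: salt = 69,167,400 + 3,680,000×26.81 = 167,828,200; volume = 5,696,000 m³
S = 167,828,200 / 5,696,000 = 29.4642 ppt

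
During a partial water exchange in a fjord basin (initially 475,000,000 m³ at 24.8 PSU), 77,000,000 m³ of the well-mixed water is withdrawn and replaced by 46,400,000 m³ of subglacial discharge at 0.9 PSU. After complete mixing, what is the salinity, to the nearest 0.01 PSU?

22.30 PSU

Remaining after removal: 398,000,000 m³ at 24.8 PSU (salt = 9,870,400,000)
After addition: salt = 9,870,400,000 + 46,400,000×0.9 = 9,912,160,000; volume = 444,400,000 m³
S = 9,912,160,000 / 444,400,000 = 22.3046 PSU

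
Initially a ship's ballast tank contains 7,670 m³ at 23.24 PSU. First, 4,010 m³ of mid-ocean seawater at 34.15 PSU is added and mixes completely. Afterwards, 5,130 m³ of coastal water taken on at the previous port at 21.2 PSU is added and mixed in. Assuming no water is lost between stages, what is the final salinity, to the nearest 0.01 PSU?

25.22 PSU

Conserving salt mass:
Initial salt = 7,670×23.24 = 178,250.8
After stage 1: salt = 178,250.8 + 4,010×34.15 = 315,192.3; volume = 11,680 m³; S = 26.986 PSU
After stage 2: salt = 315,192.3 + 5,130×21.2 = 423,948.3; volume = 16,810 m³
S = 423,948.3 / 16,810 = 25.22 PSU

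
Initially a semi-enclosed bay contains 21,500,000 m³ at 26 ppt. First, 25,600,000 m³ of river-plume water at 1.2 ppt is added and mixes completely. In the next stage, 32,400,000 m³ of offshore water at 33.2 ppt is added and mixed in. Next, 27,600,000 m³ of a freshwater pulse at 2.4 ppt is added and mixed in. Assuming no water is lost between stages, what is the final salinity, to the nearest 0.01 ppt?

Conserving salt mass:
Initial salt = 21,500,000×26 = 559,000,000
After stage 1: salt = 559,000,000 + 25,600,000×1.2 = 589,720,000; volume = 47,100,000 m³; S = 12.521 ppt
After stage 2: salt = 589,720,000 + 32,400,000×33.2 = 1,665,400,000; volume = 79,500,000 m³; S = 20.948 ppt
After stage 3: salt = 1,665,400,000 + 27,600,000×2.4 = 1,731,640,000; volume = 107,100,000 m³
S = 1,731,640,000 / 107,100,000 = 16.1684 ppt

16.17 ppt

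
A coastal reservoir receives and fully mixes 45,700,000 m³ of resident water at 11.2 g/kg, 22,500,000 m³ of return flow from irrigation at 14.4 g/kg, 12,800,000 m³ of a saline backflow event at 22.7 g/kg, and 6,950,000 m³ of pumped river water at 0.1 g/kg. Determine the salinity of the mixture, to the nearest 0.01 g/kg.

12.82 g/kg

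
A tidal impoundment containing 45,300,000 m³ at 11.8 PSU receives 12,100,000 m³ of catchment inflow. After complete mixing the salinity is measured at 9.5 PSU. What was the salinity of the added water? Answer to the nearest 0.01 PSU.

Salt balance: 45,300,000×11.8 + 12,100,000×S = 57,400,000×9.5
534,540,000 + 12,100,000·S = 545,300,000
S = (545,300,000 − 534,540,000) / 12,100,000 = 0.8893 PSU

0.89 PSU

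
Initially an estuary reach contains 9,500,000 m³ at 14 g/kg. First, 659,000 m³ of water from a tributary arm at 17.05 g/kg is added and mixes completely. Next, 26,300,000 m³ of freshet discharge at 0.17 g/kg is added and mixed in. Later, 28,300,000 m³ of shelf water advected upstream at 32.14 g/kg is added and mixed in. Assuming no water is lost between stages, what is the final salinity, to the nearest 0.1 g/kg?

16.3 g/kg

Conserving salt mass:
Initial salt = 9,500,000×14 = 133,000,000
After stage 1: salt = 133,000,000 + 659,000×17.05 = 144,235,950; volume = 10,159,000 m³; S = 14.198 g/kg
After stage 2: salt = 144,235,950 + 26,300,000×0.17 = 148,706,950; volume = 36,459,000 m³; S = 4.079 g/kg
After stage 3: salt = 148,706,950 + 28,300,000×32.14 = 1,058,268,950; volume = 64,759,000 m³
S = 1,058,268,950 / 64,759,000 = 16.3417 g/kg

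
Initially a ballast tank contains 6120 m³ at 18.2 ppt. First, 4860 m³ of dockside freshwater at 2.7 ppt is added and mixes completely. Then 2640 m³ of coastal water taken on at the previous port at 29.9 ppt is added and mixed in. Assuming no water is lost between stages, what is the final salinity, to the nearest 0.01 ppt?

By conservation of dissolved salt,
Initial salt = 6,120×18.2 = 111,384
After stage 1: salt = 111,384 + 4,860×2.7 = 124,506; volume = 10,980 m³; S = 11.339 ppt
After stage 2: salt = 124,506 + 2,640×29.9 = 203,442; volume = 13,620 m³
S = 203,442 / 13,620 = 14.937 ppt

14.94 ppt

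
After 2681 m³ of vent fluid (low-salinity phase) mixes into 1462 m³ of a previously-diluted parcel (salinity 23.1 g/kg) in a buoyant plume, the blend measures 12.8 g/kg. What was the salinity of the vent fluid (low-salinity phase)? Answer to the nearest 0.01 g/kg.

7.18 g/kg

Salt balance: 1,462×23.1 + 2,681×S = 4,143×12.8
33,772.2 + 2,681·S = 53,030.4
S = (53,030.4 − 33,772.2) / 2,681 = 7.1832 g/kg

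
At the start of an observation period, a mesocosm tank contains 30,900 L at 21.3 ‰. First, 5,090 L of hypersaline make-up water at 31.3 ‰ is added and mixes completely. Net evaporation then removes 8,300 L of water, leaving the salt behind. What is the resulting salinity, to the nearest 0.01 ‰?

29.52 ‰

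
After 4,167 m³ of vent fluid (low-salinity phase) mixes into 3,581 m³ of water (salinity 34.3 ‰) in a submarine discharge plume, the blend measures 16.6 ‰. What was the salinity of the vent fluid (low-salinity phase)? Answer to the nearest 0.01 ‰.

1.39 ‰

Salt balance: 3,581×34.3 + 4,167×S = 7,748×16.6
122,828.3 + 4,167·S = 128,616.8
S = (128,616.8 − 122,828.3) / 4,167 = 1.3891 ‰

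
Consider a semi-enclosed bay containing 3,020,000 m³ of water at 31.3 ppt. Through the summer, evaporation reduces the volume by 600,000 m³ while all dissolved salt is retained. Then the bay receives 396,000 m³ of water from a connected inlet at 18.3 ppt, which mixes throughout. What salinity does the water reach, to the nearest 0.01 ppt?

After evaporation: salt = 3,020,000×31.3 = 94,526,000; volume = 3,020,000 − 600,000 = 2,420,000 m³
After mixing: salt = 94,526,000 + 396,000×18.3 = 101,772,800; volume = 2,420,000 + 396,000 = 2,816,000 m³
S = 101,772,800 / 2,816,000 = 36.1409 ppt

36.14 ppt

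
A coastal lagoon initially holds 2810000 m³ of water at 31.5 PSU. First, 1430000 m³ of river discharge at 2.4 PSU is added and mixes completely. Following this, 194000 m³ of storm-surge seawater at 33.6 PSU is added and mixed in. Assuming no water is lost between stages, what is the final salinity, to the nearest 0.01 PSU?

22.21 PSU

Weighted by volume,
Initial salt = 2,810,000×31.5 = 88,515,000
After stage 1: salt = 88,515,000 + 1,430,000×2.4 = 91,947,000; volume = 4,240,000 m³; S = 21.686 PSU
After stage 2: salt = 91,947,000 + 194,000×33.6 = 98,465,400; volume = 4,434,000 m³
S = 98,465,400 / 4,434,000 = 22.2069 PSU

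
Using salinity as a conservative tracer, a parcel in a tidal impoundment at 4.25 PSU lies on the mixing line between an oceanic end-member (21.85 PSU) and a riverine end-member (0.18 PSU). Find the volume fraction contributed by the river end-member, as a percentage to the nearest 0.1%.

Let f be the freshwater fraction. Salt balance per unit volume:
f×0.18 + (1−f)×21.85 = 4.25
f = (21.85 − 4.25) / (21.85 − 0.18) = 17.6/21.67 = 0.8122

81.2%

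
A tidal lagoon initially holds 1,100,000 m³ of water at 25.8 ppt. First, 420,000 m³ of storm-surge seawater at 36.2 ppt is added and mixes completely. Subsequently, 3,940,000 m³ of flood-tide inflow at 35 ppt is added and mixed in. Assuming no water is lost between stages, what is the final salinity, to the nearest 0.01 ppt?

33.24 ppt

Mass of salt is conserved:
Initial salt = 1,100,000×25.8 = 28,380,000
After stage 1: salt = 28,380,000 + 420,000×36.2 = 43,584,000; volume = 1,520,000 m³; S = 28.674 ppt
After stage 2: salt = 43,584,000 + 3,940,000×35 = 181,484,000; volume = 5,460,000 m³
S = 181,484,000 / 5,460,000 = 33.2388 ppt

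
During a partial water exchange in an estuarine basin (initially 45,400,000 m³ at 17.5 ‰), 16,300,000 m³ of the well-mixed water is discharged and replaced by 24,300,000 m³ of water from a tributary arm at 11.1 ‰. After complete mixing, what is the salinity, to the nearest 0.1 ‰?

Remaining after removal: 29,100,000 m³ at 17.5 ‰ (salt = 509,250,000)
After addition: salt = 509,250,000 + 24,300,000×11.1 = 778,980,000; volume = 53,400,000 m³
S = 778,980,000 / 53,400,000 = 14.5876 ‰

14.6 ‰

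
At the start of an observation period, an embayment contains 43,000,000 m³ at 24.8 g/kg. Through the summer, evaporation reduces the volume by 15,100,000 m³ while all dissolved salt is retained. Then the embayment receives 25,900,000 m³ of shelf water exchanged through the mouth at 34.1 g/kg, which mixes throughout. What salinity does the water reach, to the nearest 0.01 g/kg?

After evaporation: salt = 43,000,000×24.8 = 1,066,400,000; volume = 43,000,000 − 15,100,000 = 27,900,000 m³
After mixing: salt = 1,066,400,000 + 25,900,000×34.1 = 1,949,590,000; volume = 27,900,000 + 25,900,000 = 53,800,000 m³
S = 1,949,590,000 / 53,800,000 = 36.2377 g/kg

36.24 g/kg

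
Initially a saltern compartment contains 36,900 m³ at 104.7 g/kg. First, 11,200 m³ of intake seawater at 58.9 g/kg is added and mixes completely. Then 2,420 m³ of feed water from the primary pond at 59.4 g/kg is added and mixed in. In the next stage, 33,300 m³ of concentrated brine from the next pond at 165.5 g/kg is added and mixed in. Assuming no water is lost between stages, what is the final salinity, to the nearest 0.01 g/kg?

121.43 g/kg

Weighted by volume,
Initial salt = 36,900×104.7 = 3,863,430
After stage 1: salt = 3,863,430 + 11,200×58.9 = 4,523,110; volume = 48,100 m³; S = 94.036 g/kg
After stage 2: salt = 4,523,110 + 2,420×59.4 = 4,666,858; volume = 50,520 m³; S = 92.376 g/kg
After stage 3: salt = 4,666,858 + 33,300×165.5 = 10,178,008; volume = 83,820 m³
S = 10,178,008 / 83,820 = 121.427 g/kg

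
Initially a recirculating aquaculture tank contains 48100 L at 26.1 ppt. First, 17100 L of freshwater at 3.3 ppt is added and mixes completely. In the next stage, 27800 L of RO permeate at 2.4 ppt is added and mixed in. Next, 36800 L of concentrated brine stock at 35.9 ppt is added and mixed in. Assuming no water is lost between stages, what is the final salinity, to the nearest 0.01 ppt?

By conservation of dissolved salt,
Initial salt = 48,100×26.1 = 1,255,410
After stage 1: salt = 1,255,410 + 17,100×3.3 = 1,311,840; volume = 65,200 L; S = 20.12 ppt
After stage 2: salt = 1,311,840 + 27,800×2.4 = 1,378,560; volume = 93,000 L; S = 14.823 ppt
After stage 3: salt = 1,378,560 + 36,800×35.9 = 2,699,680; volume = 129,800 L
S = 2,699,680 / 129,800 = 20.7988 ppt

20.80 ppt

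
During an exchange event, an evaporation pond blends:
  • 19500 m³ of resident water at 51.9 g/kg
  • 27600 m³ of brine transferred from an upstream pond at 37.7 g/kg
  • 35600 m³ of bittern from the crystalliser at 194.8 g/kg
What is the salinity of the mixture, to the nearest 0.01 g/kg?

108.68 g/kg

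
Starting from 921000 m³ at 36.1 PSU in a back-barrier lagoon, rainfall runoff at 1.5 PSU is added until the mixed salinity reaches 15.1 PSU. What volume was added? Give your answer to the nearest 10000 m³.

Salt balance: 921,000×36.1 + V×1.5 = (921,000+V)×15.1
33,248,100 + 1.5V = 13,907,100 + 15.1V
19,341,000 = 13.6V
V = 1,422,132.35 m³

1420000 m³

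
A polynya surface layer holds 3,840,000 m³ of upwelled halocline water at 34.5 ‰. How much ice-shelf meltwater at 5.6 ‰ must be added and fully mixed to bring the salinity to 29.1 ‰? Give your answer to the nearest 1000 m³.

882000 m³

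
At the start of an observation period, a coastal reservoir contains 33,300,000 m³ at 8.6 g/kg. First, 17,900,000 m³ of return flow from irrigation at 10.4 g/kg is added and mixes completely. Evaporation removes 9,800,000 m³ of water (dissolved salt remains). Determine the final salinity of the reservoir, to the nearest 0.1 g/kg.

After mixing: salt = 33,300,000×8.6 + 17,900,000×10.4 = 472,540,000; volume = 51,200,000 m³
After evaporation: salt unchanged = 472,540,000; volume = 51,200,000 − 9,800,000 = 41,400,000 m³
S = 472,540,000 / 41,400,000 = 11.414 g/kg

11.4 g/kg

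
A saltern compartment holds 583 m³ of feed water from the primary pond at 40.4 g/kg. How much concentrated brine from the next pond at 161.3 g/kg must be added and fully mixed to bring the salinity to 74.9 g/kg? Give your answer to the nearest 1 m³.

233 m³

Salt balance: 583×40.4 + V×161.3 = (583+V)×74.9
23,553.2 + 161.3V = 43,666.7 + 74.9V
20,113.5 = 86.4V
V = 232.8 m³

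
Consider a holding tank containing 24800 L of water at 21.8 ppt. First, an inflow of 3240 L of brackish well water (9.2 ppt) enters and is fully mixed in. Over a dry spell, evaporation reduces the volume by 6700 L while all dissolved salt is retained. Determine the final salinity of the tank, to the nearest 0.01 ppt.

After mixing: salt = 24,800×21.8 + 3,240×9.2 = 570,448; volume = 28,040 L
After evaporation: salt unchanged = 570,448; volume = 28,040 − 6,700 = 21,340 L
S = 570,448 / 21,340 = 26.7314 ppt

26.73 ppt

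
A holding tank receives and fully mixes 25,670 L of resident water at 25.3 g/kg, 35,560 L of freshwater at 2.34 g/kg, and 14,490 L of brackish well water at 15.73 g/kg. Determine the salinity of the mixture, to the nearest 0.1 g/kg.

12.7 g/kg

Mass of salt is conserved:
salt = 25,670×25.3 + 35,560×2.34 + 14,490×15.73 = 649,451 + 83,210.4 + 227,927.7 = 960,589.1
volume = 25,670 + 35,560 + 14,490 = 75,720 L
S = 960,589.1 / 75,720 = 12.686 g/kg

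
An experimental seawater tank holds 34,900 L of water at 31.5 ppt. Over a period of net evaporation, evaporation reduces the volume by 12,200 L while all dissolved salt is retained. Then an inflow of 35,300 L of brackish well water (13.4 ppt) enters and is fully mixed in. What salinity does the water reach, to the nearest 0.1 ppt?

After evaporation: salt = 34,900×31.5 = 1,099,350; volume = 34,900 − 12,200 = 22,700 L
After mixing: salt = 1,099,350 + 35,300×13.4 = 1,572,370; volume = 22,700 + 35,300 = 58,000 L
S = 1,572,370 / 58,000 = 27.1098 ppt

27.1 ppt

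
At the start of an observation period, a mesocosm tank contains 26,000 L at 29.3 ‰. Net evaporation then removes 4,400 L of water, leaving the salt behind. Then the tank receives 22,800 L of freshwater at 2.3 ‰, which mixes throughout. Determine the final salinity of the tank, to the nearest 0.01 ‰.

After evaporation: salt = 26,000×29.3 = 761,800; volume = 26,000 − 4,400 = 21,600 L
After mixing: salt = 761,800 + 22,800×2.3 = 814,240; volume = 21,600 + 22,800 = 44,400 L
S = 814,240 / 44,400 = 18.3387 ‰

18.34 ‰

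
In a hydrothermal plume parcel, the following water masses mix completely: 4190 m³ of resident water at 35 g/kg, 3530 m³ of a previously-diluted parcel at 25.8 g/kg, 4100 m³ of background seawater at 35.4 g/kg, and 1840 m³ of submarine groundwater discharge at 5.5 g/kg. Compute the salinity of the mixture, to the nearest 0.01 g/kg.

28.77 g/kg

Mass of salt is conserved:
salt = 4,190×35 + 3,530×25.8 + 4,100×35.4 + 1,840×5.5 = 146,650 + 91,074 + 145,140 + 10,120 = 392,984
volume = 4,190 + 3,530 + 4,100 + 1,840 = 13,660 m³
S = 392,984 / 13,660 = 28.769 g/kg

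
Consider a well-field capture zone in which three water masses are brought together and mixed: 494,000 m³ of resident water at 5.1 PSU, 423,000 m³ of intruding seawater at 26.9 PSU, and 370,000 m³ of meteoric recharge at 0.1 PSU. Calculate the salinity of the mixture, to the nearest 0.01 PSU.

10.83 PSU

Total salt / total volume:
salt = 494,000×5.1 + 423,000×26.9 + 370,000×0.1 = 2,519,400 + 11,378,700 + 37,000 = 13,935,100
volume = 494,000 + 423,000 + 370,000 = 1,287,000 m³
S = 13,935,100 / 1,287,000 = 10.8276 PSU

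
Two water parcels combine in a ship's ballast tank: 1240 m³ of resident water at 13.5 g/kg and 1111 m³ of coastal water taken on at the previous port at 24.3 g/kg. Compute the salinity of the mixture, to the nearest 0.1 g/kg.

18.6 g/kg

Salt balance:
salt = 1,240×13.5 + 1,111×24.3 = 16,740 + 26,997.3 = 43,737.3
volume = 1,240 + 1,111 = 2,351 m³
S = 43,737.3 / 2,351 = 18.604 g/kg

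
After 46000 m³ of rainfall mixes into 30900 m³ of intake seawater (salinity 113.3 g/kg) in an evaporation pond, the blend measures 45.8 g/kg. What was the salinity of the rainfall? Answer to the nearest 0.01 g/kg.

0.46 g/kg

Salt balance: 30,900×113.3 + 46,000×S = 76,900×45.8
3,500,970 + 46,000·S = 3,522,020
S = (3,522,020 − 3,500,970) / 46,000 = 0.4576 g/kg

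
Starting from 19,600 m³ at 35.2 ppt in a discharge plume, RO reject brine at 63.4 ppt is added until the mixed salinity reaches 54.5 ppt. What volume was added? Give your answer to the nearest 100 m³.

42500 m³

Salt balance: 19,600×35.2 + V×63.4 = (19,600+V)×54.5
689,920 + 63.4V = 1,068,200 + 54.5V
378,280 = 8.9V
V = 42,503.37 m³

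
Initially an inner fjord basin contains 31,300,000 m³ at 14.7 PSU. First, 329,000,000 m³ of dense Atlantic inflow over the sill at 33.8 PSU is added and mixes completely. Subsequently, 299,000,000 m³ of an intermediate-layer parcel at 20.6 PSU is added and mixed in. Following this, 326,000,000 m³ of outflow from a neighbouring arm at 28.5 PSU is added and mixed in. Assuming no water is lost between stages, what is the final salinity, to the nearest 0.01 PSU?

27.43 PSU

Mass of salt is conserved:
Initial salt = 31,300,000×14.7 = 460,110,000
After stage 1: salt = 460,110,000 + 329,000,000×33.8 = 11,580,310,000; volume = 360,300,000 m³; S = 32.141 PSU
After stage 2: salt = 11,580,310,000 + 299,000,000×20.6 = 17,739,710,000; volume = 659,300,000 m³; S = 26.907 PSU
After stage 3: salt = 17,739,710,000 + 326,000,000×28.5 = 27,030,710,000; volume = 985,300,000 m³
S = 27,030,710,000 / 985,300,000 = 27.434 PSU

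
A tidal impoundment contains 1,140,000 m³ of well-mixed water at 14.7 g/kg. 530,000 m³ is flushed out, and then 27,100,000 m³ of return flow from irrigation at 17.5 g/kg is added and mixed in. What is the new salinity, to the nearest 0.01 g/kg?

17.44 g/kg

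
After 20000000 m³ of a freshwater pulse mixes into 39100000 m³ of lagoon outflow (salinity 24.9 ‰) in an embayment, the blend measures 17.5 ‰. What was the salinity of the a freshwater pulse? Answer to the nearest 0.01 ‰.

3.03 ‰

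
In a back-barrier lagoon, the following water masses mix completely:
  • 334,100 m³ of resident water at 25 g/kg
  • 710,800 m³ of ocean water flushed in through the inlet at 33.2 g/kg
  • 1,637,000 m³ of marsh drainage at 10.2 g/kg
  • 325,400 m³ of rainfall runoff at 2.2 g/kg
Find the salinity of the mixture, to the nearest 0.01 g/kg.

16.41 g/kg

Total salt / total volume:
salt = 334,100×25 + 710,800×33.2 + 1,637,000×10.2 + 325,400×2.2 = 8,352,500 + 23,598,560 + 16,697,400 + 715,880 = 49,364,340
volume = 334,100 + 710,800 + 1,637,000 + 325,400 = 3,007,300 m³
S = 49,364,340 / 3,007,300 = 16.4148 g/kg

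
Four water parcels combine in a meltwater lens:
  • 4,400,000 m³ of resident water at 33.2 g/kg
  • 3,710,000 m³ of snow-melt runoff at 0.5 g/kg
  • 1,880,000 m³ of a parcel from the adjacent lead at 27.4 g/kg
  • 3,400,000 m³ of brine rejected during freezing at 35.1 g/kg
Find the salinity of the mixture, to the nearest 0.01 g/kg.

23.81 g/kg

By conservation of dissolved salt,
salt = 4,400,000×33.2 + 3,710,000×0.5 + 1,880,000×27.4 + 3,400,000×35.1 = 146,080,000 + 1,855,000 + 51,512,000 + 119,340,000 = 318,787,000
volume = 4,400,000 + 3,710,000 + 1,880,000 + 3,400,000 = 13,390,000 m³
S = 318,787,000 / 13,390,000 = 23.8078 g/kg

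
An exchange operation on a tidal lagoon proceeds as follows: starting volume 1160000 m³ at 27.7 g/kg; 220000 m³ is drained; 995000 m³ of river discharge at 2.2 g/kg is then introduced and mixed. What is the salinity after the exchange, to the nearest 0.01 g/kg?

14.59 g/kg

Remaining after removal: 940,000 m³ at 27.7 g/kg (salt = 26,038,000)
After addition: salt = 26,038,000 + 995,000×2.2 = 28,227,000; volume = 1,935,000 m³
S = 28,227,000 / 1,935,000 = 14.5876 g/kg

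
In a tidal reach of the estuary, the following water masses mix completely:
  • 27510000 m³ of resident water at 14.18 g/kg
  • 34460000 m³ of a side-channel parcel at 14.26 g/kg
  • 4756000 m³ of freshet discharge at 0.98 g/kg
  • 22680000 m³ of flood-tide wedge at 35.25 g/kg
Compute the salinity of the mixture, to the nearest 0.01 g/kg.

Salt balance:
salt = 27,510,000×14.18 + 34,460,000×14.26 + 4,756,000×0.98 + 22,680,000×35.25 = 390,091,800 + 491,399,600 + 4,660,880 + 799,470,000 = 1,685,622,280
volume = 27,510,000 + 34,460,000 + 4,756,000 + 22,680,000 = 89,406,000 m³
S = 1,685,622,280 / 89,406,000 = 18.8536 g/kg

18.85 g/kg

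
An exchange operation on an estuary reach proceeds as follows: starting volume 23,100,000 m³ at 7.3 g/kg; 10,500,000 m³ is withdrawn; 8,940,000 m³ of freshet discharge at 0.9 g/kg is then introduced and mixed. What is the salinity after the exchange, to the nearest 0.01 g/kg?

4.64 g/kg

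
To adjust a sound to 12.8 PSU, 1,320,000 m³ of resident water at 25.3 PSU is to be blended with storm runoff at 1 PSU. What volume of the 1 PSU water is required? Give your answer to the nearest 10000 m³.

1400000 m³

Salt balance: 1,320,000×25.3 + V×1 = (1,320,000+V)×12.8
33,396,000 + 1V = 16,896,000 + 12.8V
16,500,000 = 11.8V
V = 1,398,305.08 m³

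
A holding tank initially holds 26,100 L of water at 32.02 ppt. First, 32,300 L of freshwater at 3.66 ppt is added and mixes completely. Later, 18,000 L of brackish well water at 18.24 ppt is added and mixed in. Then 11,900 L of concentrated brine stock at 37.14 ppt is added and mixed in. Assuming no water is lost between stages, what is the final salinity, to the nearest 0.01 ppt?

19.53 ppt

Mass of salt is conserved:
Initial salt = 26,100×32.02 = 835,722
After stage 1: salt = 835,722 + 32,300×3.66 = 953,940; volume = 58,400 L; S = 16.335 ppt
After stage 2: salt = 953,940 + 18,000×18.24 = 1,282,260; volume = 76,400 L; S = 16.784 ppt
After stage 3: salt = 1,282,260 + 11,900×37.14 = 1,724,226; volume = 88,300 L
S = 1,724,226 / 88,300 = 19.5269 ppt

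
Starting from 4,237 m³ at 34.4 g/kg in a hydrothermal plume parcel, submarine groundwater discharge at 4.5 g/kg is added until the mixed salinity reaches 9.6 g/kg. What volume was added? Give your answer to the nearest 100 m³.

20600 m³

Salt balance: 4,237×34.4 + V×4.5 = (4,237+V)×9.6
145,752.8 + 4.5V = 40,675.2 + 9.6V
105,077.6 = 5.1V
V = 20,603.45 m³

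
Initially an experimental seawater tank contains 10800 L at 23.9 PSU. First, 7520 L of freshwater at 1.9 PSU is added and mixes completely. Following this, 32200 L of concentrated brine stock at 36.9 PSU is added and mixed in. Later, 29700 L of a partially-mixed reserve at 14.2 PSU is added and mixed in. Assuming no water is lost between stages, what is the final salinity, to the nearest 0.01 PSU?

23.46 PSU

Conserving salt mass:
Initial salt = 10,800×23.9 = 258,120
After stage 1: salt = 258,120 + 7,520×1.9 = 272,408; volume = 18,320 L; S = 14.869 PSU
After stage 2: salt = 272,408 + 32,200×36.9 = 1,460,588; volume = 50,520 L; S = 28.911 PSU
After stage 3: salt = 1,460,588 + 29,700×14.2 = 1,882,328; volume = 80,220 L
S = 1,882,328 / 80,220 = 23.4646 PSU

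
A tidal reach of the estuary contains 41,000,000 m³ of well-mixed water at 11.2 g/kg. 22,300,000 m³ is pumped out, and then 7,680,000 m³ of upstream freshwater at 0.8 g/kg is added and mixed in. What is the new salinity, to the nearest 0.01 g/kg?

8.17 g/kg

Remaining after removal: 18,700,000 m³ at 11.2 g/kg (salt = 209,440,000)
After addition: salt = 209,440,000 + 7,680,000×0.8 = 215,584,000; volume = 26,380,000 m³
S = 215,584,000 / 26,380,000 = 8.1723 g/kg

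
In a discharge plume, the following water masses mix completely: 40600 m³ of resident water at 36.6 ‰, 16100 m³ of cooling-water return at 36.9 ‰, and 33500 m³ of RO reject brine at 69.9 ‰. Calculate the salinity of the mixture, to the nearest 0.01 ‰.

Weighted by volume,
salt = 40,600×36.6 + 16,100×36.9 + 33,500×69.9 = 1,485,960 + 594,090 + 2,341,650 = 4,421,700
volume = 40,600 + 16,100 + 33,500 = 90,200 m³
S = 4,421,700 / 90,200 = 49.0211 ‰

49.02 ‰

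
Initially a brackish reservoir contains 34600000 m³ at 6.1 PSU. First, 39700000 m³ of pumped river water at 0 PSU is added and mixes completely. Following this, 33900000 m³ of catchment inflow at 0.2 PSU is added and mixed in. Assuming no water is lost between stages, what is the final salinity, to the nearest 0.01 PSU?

2.01 PSU

Salt balance:
Initial salt = 34,600,000×6.1 = 211,060,000
After stage 1: salt = 211,060,000 + 39,700,000×0 = 211,060,000; volume = 74,300,000 m³; S = 2.841 PSU
After stage 2: salt = 211,060,000 + 33,900,000×0.2 = 217,840,000; volume = 108,200,000 m³
S = 217,840,000 / 108,200,000 = 2.0133 PSU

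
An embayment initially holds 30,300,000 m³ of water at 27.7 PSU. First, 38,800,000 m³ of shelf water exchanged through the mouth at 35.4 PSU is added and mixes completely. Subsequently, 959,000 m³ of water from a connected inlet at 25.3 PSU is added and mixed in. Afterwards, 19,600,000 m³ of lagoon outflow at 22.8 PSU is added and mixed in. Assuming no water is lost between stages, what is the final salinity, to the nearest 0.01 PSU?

29.94 PSU

Total salt / total volume:
Initial salt = 30,300,000×27.7 = 839,310,000
After stage 1: salt = 839,310,000 + 38,800,000×35.4 = 2,212,830,000; volume = 69,100,000 m³; S = 32.024 PSU
After stage 2: salt = 2,212,830,000 + 959,000×25.3 = 2,237,092,700; volume = 70,059,000 m³; S = 31.932 PSU
After stage 3: salt = 2,237,092,700 + 19,600,000×22.8 = 2,683,972,700; volume = 89,659,000 m³
S = 2,683,972,700 / 89,659,000 = 29.9353 PSU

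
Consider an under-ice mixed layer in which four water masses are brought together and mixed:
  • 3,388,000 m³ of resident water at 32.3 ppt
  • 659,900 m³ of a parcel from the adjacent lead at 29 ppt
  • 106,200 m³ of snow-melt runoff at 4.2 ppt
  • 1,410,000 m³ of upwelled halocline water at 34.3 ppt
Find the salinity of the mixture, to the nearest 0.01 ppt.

31.88 ppt

Total salt / total volume:
salt = 3,388,000×32.3 + 659,900×29 + 106,200×4.2 + 1,410,000×34.3 = 109,432,400 + 19,137,100 + 446,040 + 48,363,000 = 177,378,540
volume = 3,388,000 + 659,900 + 106,200 + 1,410,000 = 5,564,100 m³
S = 177,378,540 / 5,564,100 = 31.8791 ppt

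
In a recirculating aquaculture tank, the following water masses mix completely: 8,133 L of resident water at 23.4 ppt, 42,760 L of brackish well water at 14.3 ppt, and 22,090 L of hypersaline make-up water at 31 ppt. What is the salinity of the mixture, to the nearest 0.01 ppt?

20.37 ppt

Weighted by volume,
salt = 8,133×23.4 + 42,760×14.3 + 22,090×31 = 190,312.2 + 611,468 + 684,790 = 1,486,570.2
volume = 8,133 + 42,760 + 22,090 = 72,983 L
S = 1,486,570.2 / 72,983 = 20.3687 ppt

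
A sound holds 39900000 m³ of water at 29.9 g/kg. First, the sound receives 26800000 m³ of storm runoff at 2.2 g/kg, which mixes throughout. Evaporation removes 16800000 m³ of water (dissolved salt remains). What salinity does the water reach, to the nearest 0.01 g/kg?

After mixing: salt = 39,900,000×29.9 + 26,800,000×2.2 = 1,251,970,000; volume = 66,700,000 m³
After evaporation: salt unchanged = 1,251,970,000; volume = 66,700,000 − 16,800,000 = 49,900,000 m³
S = 1,251,970,000 / 49,900,000 = 25.0896 g/kg

25.09 g/kg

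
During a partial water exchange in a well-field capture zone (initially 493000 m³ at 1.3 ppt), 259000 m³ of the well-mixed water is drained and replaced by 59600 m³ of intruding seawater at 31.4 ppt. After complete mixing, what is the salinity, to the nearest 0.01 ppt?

7.41 ppt

Remaining after removal: 234,000 m³ at 1.3 ppt (salt = 304,200)
After addition: salt = 304,200 + 59,600×31.4 = 2,175,640; volume = 293,600 m³
S = 2,175,640 / 293,600 = 7.4102 ppt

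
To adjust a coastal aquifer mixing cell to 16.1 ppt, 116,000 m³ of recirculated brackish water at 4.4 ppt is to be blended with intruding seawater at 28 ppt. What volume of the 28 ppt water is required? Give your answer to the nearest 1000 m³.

114000 m³

Salt balance: 116,000×4.4 + V×28 = (116,000+V)×16.1
510,400 + 28V = 1,867,600 + 16.1V
1,357,200 = 11.9V
V = 114,050.42 m³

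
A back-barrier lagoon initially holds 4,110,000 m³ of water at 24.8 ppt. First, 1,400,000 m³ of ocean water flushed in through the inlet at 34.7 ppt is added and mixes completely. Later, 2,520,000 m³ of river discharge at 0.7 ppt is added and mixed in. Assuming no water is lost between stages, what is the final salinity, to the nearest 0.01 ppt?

Salt balance:
Initial salt = 4,110,000×24.8 = 101,928,000
After stage 1: salt = 101,928,000 + 1,400,000×34.7 = 150,508,000; volume = 5,510,000 m³; S = 27.315 ppt
After stage 2: salt = 150,508,000 + 2,520,000×0.7 = 152,272,000; volume = 8,030,000 m³
S = 152,272,000 / 8,030,000 = 18.9629 ppt

18.96 ppt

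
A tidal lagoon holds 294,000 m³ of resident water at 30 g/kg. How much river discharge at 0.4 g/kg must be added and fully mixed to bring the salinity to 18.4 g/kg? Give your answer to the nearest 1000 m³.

Salt balance: 294,000×30 + V×0.4 = (294,000+V)×18.4
8,820,000 + 0.4V = 5,409,600 + 18.4V
3,410,400 = 18V
V = 189,466.67 m³

189000 m³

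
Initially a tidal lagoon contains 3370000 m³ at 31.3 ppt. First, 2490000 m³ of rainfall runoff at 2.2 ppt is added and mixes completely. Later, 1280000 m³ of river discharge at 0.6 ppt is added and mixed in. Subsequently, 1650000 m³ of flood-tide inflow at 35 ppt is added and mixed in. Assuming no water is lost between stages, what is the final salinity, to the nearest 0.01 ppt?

19.28 ppt

Salt balance:
Initial salt = 3,370,000×31.3 = 105,481,000
After stage 1: salt = 105,481,000 + 2,490,000×2.2 = 110,959,000; volume = 5,860,000 m³; S = 18.935 ppt
After stage 2: salt = 110,959,000 + 1,280,000×0.6 = 111,727,000; volume = 7,140,000 m³; S = 15.648 ppt
After stage 3: salt = 111,727,000 + 1,650,000×35 = 169,477,000; volume = 8,790,000 m³
S = 169,477,000 / 8,790,000 = 19.2807 ppt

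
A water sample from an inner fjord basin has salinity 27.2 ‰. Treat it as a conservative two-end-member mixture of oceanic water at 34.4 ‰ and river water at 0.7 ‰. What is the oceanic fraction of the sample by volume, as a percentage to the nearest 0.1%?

Let g be the oceanic fraction. Salt balance per unit volume:
g×34.4 + (1−g)×0.7 = 27.2
g = (27.2 − 0.7) / (34.4 − 0.7) = 26.5/33.7 = 0.7864

78.6%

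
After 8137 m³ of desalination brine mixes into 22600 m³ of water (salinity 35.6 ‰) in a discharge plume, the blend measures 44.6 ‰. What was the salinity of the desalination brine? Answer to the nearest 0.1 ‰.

Salt balance: 22,600×35.6 + 8,137×S = 30,737×44.6
804,560 + 8,137·S = 1,370,870.2
S = (1,370,870.2 − 804,560) / 8,137 = 69.5969 ‰

69.6 ‰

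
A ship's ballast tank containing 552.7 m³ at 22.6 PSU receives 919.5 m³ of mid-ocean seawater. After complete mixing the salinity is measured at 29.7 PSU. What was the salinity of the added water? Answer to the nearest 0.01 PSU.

Salt balance: 552.7×22.6 + 919.5×S = 1,472.2×29.7
12,491.02 + 919.5·S = 43,724.34
S = (43,724.34 − 12,491.02) / 919.5 = 33.9677 PSU

33.97 PSU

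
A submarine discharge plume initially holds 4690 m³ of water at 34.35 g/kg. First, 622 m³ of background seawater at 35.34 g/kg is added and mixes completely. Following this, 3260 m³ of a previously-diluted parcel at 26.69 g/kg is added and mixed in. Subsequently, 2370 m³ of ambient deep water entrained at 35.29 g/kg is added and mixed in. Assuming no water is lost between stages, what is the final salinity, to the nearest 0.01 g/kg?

Salt balance:
Initial salt = 4,690×34.35 = 161,101.5
After stage 1: salt = 161,101.5 + 622×35.34 = 183,082.98; volume = 5,312 m³; S = 34.466 g/kg
After stage 2: salt = 183,082.98 + 3,260×26.69 = 270,092.38; volume = 8,572 m³; S = 31.509 g/kg
After stage 3: salt = 270,092.38 + 2,370×35.29 = 353,729.68; volume = 10,942 m³
S = 353,729.68 / 10,942 = 32.3277 g/kg

32.33 g/kg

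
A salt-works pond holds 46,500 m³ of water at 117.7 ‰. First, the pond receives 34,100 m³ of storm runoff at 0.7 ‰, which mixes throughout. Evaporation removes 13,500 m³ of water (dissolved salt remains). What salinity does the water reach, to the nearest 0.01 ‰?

81.92 ‰

After mixing: salt = 46,500×117.7 + 34,100×0.7 = 5,496,920; volume = 80,600 m³
After evaporation: salt unchanged = 5,496,920; volume = 80,600 − 13,500 = 67,100 m³
S = 5,496,920 / 67,100 = 81.9213 ‰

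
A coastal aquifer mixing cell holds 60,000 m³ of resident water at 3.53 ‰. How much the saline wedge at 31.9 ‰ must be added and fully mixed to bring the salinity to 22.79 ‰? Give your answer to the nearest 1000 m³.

Salt balance: 60,000×3.53 + V×31.9 = (60,000+V)×22.79
211,800 + 31.9V = 1,367,400 + 22.79V
1,155,600 = 9.11V
V = 126,849.62 m³

127000 m³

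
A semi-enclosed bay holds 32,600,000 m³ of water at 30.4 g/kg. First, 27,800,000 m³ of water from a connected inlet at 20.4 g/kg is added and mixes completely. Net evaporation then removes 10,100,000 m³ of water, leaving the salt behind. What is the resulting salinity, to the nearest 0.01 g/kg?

30.98 g/kg

After mixing: salt = 32,600,000×30.4 + 27,800,000×20.4 = 1,558,160,000; volume = 60,400,000 m³
After evaporation: salt unchanged = 1,558,160,000; volume = 60,400,000 − 10,100,000 = 50,300,000 m³
S = 1,558,160,000 / 50,300,000 = 30.9773 g/kg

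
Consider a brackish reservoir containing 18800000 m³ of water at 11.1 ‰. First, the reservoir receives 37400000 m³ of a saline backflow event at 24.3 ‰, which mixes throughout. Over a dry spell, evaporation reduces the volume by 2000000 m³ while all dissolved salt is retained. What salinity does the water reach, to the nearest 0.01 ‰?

After mixing: salt = 18,800,000×11.1 + 37,400,000×24.3 = 1,117,500,000; volume = 56,200,000 m³
After evaporation: salt unchanged = 1,117,500,000; volume = 56,200,000 − 2,000,000 = 54,200,000 m³
S = 1,117,500,000 / 54,200,000 = 20.6181 ‰

20.62 ‰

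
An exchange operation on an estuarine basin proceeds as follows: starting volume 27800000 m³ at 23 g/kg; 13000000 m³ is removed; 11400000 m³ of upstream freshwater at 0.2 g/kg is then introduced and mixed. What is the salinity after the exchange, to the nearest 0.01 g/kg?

13.08 g/kg

Remaining after removal: 14,800,000 m³ at 23 g/kg (salt = 340,400,000)
After addition: salt = 340,400,000 + 11,400,000×0.2 = 342,680,000; volume = 26,200,000 m³
S = 342,680,000 / 26,200,000 = 13.0794 g/kg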